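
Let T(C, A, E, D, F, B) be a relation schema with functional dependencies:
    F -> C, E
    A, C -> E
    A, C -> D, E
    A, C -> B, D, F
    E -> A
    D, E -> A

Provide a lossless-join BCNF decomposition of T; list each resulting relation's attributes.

Candidate keys of the original relation: {A, C}, {C, E}, {F}.
{A, B, C, D, E, F}: {E} determines {A, E} here but is not a superkey — split on E -> A, giving {A, E} and {B, C, D, E, F}.
{A, E} has no BCNF violation.
{B, C, D, E, F} has no BCNF violation.

{A, E}; {B, C, D, E, F}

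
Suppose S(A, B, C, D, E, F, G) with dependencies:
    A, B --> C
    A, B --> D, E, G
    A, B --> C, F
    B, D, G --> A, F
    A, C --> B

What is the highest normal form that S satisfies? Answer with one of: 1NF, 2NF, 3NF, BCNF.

BCNF

Candidate keys: {A, B}, {A, C}, {B, D, G}. Prime attributes: {A, B, C, D, G}.
The left-hand side of every FD is a superkey, so BCNF is satisfied.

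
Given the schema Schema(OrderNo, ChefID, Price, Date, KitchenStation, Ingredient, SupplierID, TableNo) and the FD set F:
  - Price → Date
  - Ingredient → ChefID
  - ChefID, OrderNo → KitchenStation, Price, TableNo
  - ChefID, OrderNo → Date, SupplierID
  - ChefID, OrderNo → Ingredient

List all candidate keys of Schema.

{ChefID, OrderNo}, {Ingredient, OrderNo}

No FD produces {OrderNo}, so it must be in every candidate key.
{ChefID, OrderNo} is a candidate key since {ChefID, OrderNo}⁺ = {ChefID, Date, Ingredient, KitchenStation, OrderNo, Price, SupplierID, TableNo} covers every attribute.
{Ingredient, OrderNo} is a candidate key since {Ingredient, OrderNo}⁺ = {ChefID, Date, Ingredient, KitchenStation, OrderNo, Price, SupplierID, TableNo} covers every attribute.
No proper subset of any of these is a key, and no other minimal superkey exists.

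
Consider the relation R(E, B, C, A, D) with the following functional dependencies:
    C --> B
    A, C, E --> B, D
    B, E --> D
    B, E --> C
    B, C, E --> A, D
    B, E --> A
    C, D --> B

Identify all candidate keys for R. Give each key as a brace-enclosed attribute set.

{B, E}, {C, E}

{E} never appears on the right of any FD, so every key must include it.
{B, E} is a candidate key since {B, E}⁺ = {A, B, C, D, E} covers every attribute.
{C, E} is a candidate key since {C, E}⁺ = {A, B, C, D, E} covers every attribute.
These are minimal and exhaustive — every other superkey contains one of them.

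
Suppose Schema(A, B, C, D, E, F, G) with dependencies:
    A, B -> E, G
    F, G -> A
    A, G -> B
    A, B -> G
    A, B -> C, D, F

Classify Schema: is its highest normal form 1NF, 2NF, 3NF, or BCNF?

Candidate keys: {A, B}, {A, G}, {F, G}. Prime attributes: {A, B, F, G}.
Each dependency's left side is a superkey — BCNF holds.

BCNF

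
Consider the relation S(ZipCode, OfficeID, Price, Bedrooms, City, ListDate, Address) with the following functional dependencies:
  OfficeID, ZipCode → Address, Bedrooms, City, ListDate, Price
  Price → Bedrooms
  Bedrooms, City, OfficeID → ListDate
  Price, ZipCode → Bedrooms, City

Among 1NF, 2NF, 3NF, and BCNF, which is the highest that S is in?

2NF

Candidate key: {OfficeID, ZipCode}. Prime attributes: {OfficeID, ZipCode}.
Price → Bedrooms breaks BCNF: {Price}⁺ = {Bedrooms, Price}, so {Price} is not a superkey.
Price → Bedrooms has non-prime {Bedrooms} on the right and a non-superkey on the left, so 3NF fails.
No non-prime attribute depends on a proper subset of any candidate key, so 2NF holds.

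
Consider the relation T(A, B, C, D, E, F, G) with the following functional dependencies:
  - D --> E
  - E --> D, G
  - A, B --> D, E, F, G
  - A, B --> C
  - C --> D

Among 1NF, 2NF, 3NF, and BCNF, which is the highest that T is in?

Candidate key: {A, B}. Prime attributes: {A, B}.
D --> E breaks BCNF: {D}⁺ = {D, E, G}, so {D} is not a superkey.
Because {E} is non-prime and the left side of D --> E is not a superkey, the relation is not in 3NF.
No non-prime attribute depends on a proper subset of any candidate key, so 2NF holds.

2NF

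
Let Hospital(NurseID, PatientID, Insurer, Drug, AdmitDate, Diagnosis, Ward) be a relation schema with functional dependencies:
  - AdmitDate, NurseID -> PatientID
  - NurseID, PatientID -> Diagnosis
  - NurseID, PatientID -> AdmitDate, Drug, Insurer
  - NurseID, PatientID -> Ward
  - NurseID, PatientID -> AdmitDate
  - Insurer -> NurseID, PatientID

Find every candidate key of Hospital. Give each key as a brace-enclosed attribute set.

{AdmitDate, NurseID}, {Insurer}, {NurseID, PatientID}

{Insurer}⁺ = {AdmitDate, Diagnosis, Drug, Insurer, NurseID, PatientID, Ward}, which is every attribute, so {Insurer} is a candidate key.
{AdmitDate, NurseID}⁺ = {AdmitDate, Diagnosis, Drug, Insurer, NurseID, PatientID, Ward}, which is every attribute, so {AdmitDate, NurseID} is a candidate key.
{NurseID, PatientID}⁺ = {AdmitDate, Diagnosis, Drug, Insurer, NurseID, PatientID, Ward}, which is every attribute, so {NurseID, PatientID} is a candidate key.
Any other superkey properly contains one of these, so there are no further candidate keys.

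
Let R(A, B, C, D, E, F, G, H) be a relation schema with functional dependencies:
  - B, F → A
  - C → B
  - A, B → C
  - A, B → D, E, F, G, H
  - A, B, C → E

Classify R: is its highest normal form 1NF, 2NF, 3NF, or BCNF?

Candidate keys: {A, B}, {A, C}, {B, F}, {C, F}. Prime attributes: {A, B, C, F}.
For C → B we have {C}⁺ = {B, C}; {C} is not a superkey, so BCNF fails.
Since {B} ⊆ prime attributes and every other non-superkey FD also has a prime right side, the schema is in 3NF.

3NF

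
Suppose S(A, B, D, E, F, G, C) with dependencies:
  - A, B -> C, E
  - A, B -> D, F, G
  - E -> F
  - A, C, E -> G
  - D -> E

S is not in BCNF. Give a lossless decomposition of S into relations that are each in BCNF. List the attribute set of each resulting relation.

Candidate key of the original relation: {A, B}.
In {A, B, C, D, E, F, G}, {E} is not a superkey ({E}⁺ restricted to this set is {E, F}), so split on E -> F into {E, F} and {A, B, C, D, E, G}.
{E, F} is in BCNF.
In {A, B, C, D, E, G}, {A, C, E} is not a superkey ({A, C, E}⁺ restricted to this set is {A, C, E, G}), so split on A, C, E -> G into {A, C, E, G} and {A, B, C, D, E}.
{A, C, E, G} is in BCNF.
In {A, B, C, D, E}, {D} is not a superkey ({D}⁺ restricted to this set is {D, E}), so split on D -> E into {D, E} and {A, B, C, D}.
{D, E} is in BCNF.
{A, B, C, D} is in BCNF.

{A, B, C, D}; {A, C, E, G}; {D, E}; {E, F}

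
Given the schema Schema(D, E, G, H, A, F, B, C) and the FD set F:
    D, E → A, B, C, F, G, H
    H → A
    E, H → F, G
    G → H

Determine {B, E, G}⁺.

Start with {B, E, G}.
G → H applies; add {H} → now {B, E, G, H}.
H → A applies; add {A} → now {A, B, E, G, H}.
E, H → F, G applies; add {F} → now {A, B, E, F, G, H}.
No further FD applies.

{A, B, E, F, G, H}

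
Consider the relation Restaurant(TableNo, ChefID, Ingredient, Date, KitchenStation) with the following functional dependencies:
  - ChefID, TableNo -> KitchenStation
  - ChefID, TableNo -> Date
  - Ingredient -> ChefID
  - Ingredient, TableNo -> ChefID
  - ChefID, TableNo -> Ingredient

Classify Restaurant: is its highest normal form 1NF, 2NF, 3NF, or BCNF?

3NF

Candidate keys: {ChefID, TableNo}, {Ingredient, TableNo}. Prime attributes: {ChefID, Ingredient, TableNo}.
Ingredient -> ChefID: {Ingredient}⁺ = {ChefID, Ingredient}, which is not all of the attributes, so the left side is not a superkey — BCNF is violated.
Its right-hand attributes {ChefID} are all prime, as are those of every other non-superkey FD — the relation is in 3NF.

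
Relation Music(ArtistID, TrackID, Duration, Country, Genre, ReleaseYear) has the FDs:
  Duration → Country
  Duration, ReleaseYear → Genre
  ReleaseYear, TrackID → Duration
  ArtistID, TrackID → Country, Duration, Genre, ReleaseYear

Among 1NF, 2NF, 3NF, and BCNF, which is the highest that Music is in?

Candidate key: {ArtistID, TrackID}. Prime attributes: {ArtistID, TrackID}.
Duration → Country: {Duration}⁺ = {Country, Duration}, which is not all of the attributes, so the left side is not a superkey — BCNF is violated.
Duration → Country has non-prime {Country} on the right and a non-superkey on the left, so 3NF fails.
No proper subset of a key has a non-prime attribute in its closure, so there is no partial dependency; 2NF holds.

2NF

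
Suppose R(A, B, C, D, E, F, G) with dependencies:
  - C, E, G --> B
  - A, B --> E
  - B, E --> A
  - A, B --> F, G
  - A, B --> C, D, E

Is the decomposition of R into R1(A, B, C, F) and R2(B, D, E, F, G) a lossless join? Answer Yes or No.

No

R1 ∩ R2 = {B, F}; its closure under F is {B, F}.
The closure covers neither R1 nor R2 entirely; the join is not lossless.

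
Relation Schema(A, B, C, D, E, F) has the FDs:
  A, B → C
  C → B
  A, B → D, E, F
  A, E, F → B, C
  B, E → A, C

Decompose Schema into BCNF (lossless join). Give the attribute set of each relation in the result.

Candidate keys of the original relation: {A, B}, {A, C}, {A, E, F}, {B, E}, {C, E}.
{A, B, C, D, E, F}: {C} determines {B, C} here but is not a superkey — split on C → B, giving {B, C} and {A, C, D, E, F}.
{B, C} is in BCNF.
{A, C, D, E, F} is in BCNF.

{A, C, D, E, F}; {B, C}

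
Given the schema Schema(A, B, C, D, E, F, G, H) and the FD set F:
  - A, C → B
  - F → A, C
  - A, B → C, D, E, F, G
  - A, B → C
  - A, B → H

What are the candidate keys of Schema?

{A, B}, {A, C}, {F}

{F} is a candidate key since {F}⁺ = {A, B, C, D, E, F, G, H} covers every attribute.
{A, B} is a candidate key since {A, B}⁺ = {A, B, C, D, E, F, G, H} covers every attribute.
{A, C} is a candidate key since {A, C}⁺ = {A, B, C, D, E, F, G, H} covers every attribute.
These are minimal and exhaustive — every other superkey contains one of them.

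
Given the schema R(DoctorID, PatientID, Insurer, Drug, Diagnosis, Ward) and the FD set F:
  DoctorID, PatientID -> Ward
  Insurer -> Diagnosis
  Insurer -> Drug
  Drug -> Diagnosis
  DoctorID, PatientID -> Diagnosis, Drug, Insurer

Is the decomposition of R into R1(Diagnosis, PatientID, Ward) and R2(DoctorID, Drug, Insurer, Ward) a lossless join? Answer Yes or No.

R1 ∩ R2 = {Ward}; its closure under F is {Ward}.
The closure covers neither R1 nor R2 entirely; the join is not lossless.

No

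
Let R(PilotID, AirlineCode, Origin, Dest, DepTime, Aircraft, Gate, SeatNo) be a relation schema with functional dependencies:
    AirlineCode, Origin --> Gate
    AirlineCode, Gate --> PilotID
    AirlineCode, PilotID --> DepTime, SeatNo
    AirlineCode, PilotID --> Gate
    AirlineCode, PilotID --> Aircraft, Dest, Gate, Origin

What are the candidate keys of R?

{AirlineCode, Gate}, {AirlineCode, Origin}, {AirlineCode, PilotID}

{AirlineCode} never appears on the right of any FD, so every key must include it.
{AirlineCode, Gate}⁺ = {Aircraft, AirlineCode, DepTime, Dest, Gate, Origin, PilotID, SeatNo} — all of the relation — so {AirlineCode, Gate} is a candidate key.
{AirlineCode, Origin}⁺ = {Aircraft, AirlineCode, DepTime, Dest, Gate, Origin, PilotID, SeatNo} — all of the relation — so {AirlineCode, Origin} is a candidate key.
{AirlineCode, PilotID}⁺ = {Aircraft, AirlineCode, DepTime, Dest, Gate, Origin, PilotID, SeatNo} — all of the relation — so {AirlineCode, PilotID} is a candidate key.
Any other superkey properly contains one of these, so there are no further candidate keys.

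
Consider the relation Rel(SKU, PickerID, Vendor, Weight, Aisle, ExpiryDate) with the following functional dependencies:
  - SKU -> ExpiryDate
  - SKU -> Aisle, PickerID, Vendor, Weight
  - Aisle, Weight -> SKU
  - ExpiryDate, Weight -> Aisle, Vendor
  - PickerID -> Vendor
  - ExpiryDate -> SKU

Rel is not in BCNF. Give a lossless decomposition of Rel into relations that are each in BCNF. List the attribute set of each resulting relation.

Candidate keys of the original relation: {Aisle, Weight}, {ExpiryDate}, {SKU}.
In {Aisle, ExpiryDate, PickerID, SKU, Vendor, Weight}, {PickerID} is not a superkey ({PickerID}⁺ restricted to this set is {PickerID, Vendor}), so split on PickerID -> Vendor into {PickerID, Vendor} and {Aisle, ExpiryDate, PickerID, SKU, Weight}.
{PickerID, Vendor} is in BCNF.
{Aisle, ExpiryDate, PickerID, SKU, Weight} is in BCNF.

{Aisle, ExpiryDate, PickerID, SKU, Weight}; {PickerID, Vendor}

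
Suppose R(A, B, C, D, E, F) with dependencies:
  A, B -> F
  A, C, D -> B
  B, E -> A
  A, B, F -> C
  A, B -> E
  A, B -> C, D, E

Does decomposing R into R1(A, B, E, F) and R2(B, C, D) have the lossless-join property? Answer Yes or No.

No

Common attributes: {B}; their closure is {B}.
Neither R1 nor R2 is contained in that closure, so the decomposition is lossy.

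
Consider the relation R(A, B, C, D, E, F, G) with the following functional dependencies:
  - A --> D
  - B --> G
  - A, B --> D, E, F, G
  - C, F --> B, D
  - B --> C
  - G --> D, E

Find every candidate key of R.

{A, B}, {A, C, F}

{A} never appears on the right of any FD, so every key must include it.
{A, B}⁺ = {A, B, C, D, E, F, G}, which is every attribute, so {A, B} is a candidate key.
{A, C, F}⁺ = {A, B, C, D, E, F, G}, which is every attribute, so {A, C, F} is a candidate key.
These are minimal and exhaustive — every other superkey contains one of them.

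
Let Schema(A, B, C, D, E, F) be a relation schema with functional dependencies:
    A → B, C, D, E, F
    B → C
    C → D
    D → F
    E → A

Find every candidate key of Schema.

{A}, {E}

{A}⁺ = {A, B, C, D, E, F} — all of the relation — so {A} is a candidate key.
{E}⁺ = {A, B, C, D, E, F} — all of the relation — so {E} is a candidate key.
No proper subset of any of these is a key, and no other minimal superkey exists.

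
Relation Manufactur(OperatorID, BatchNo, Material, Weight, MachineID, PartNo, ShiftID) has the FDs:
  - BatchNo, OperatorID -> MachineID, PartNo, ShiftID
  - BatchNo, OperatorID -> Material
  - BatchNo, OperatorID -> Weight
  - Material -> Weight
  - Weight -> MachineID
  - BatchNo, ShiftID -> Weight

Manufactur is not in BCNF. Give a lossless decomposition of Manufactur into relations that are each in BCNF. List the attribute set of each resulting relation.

Candidate key of the original relation: {BatchNo, OperatorID}.
Within {BatchNo, MachineID, Material, OperatorID, PartNo, ShiftID, Weight}: {Material}⁺ ∩ {BatchNo, MachineID, Material, OperatorID, PartNo, ShiftID, Weight} = {MachineID, Material, Weight}, not the whole set, so Material -> MachineID, Weight violates BCNF; decompose into {MachineID, Material, Weight} and {BatchNo, Material, OperatorID, PartNo, ShiftID}.
Within {MachineID, Material, Weight}: {Weight}⁺ ∩ {MachineID, Material, Weight} = {MachineID, Weight}, not the whole set, so Weight -> MachineID violates BCNF; decompose into {MachineID, Weight} and {Material, Weight}.
{MachineID, Weight}: every determinant is a superkey — BCNF.
{Material, Weight}: every determinant is a superkey — BCNF.
{BatchNo, Material, OperatorID, PartNo, ShiftID}: every determinant is a superkey — BCNF.

{BatchNo, Material, OperatorID, PartNo, ShiftID}; {MachineID, Weight}; {Material, Weight}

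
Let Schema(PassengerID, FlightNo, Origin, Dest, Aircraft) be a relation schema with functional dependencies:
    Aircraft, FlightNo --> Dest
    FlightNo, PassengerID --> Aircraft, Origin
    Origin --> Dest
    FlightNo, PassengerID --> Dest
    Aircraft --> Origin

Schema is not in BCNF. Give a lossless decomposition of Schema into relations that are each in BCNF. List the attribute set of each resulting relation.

{Aircraft, FlightNo, PassengerID}; {Aircraft, Origin}; {Dest, Origin}

Candidate key of the original relation: {FlightNo, PassengerID}.
Within {Aircraft, Dest, FlightNo, Origin, PassengerID}: {Aircraft, FlightNo}⁺ ∩ {Aircraft, Dest, FlightNo, Origin, PassengerID} = {Aircraft, Dest, FlightNo, Origin}, not the whole set, so Aircraft, FlightNo --> Dest, Origin violates BCNF; decompose into {Aircraft, Dest, FlightNo, Origin} and {Aircraft, FlightNo, PassengerID}.
Within {Aircraft, Dest, FlightNo, Origin}: {Origin}⁺ ∩ {Aircraft, Dest, FlightNo, Origin} = {Dest, Origin}, not the whole set, so Origin --> Dest violates BCNF; decompose into {Dest, Origin} and {Aircraft, FlightNo, Origin}.
{Dest, Origin} has no BCNF violation.
Within {Aircraft, FlightNo, Origin}: {Aircraft}⁺ ∩ {Aircraft, FlightNo, Origin} = {Aircraft, Origin}, not the whole set, so Aircraft --> Origin violates BCNF; decompose into {Aircraft, Origin} and {Aircraft, FlightNo}.
{Aircraft, Origin} has no BCNF violation.
{Aircraft, FlightNo} has no BCNF violation.
{Aircraft, FlightNo, PassengerID} has no BCNF violation.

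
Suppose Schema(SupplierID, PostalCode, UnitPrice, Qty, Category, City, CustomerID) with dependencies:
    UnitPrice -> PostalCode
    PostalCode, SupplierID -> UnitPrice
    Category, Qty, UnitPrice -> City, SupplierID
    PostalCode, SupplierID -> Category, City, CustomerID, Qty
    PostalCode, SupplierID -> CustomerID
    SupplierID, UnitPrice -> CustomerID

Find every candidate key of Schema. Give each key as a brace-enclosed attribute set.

{Category, Qty, UnitPrice}, {PostalCode, SupplierID}, {SupplierID, UnitPrice}

{PostalCode, SupplierID} is a candidate key since {PostalCode, SupplierID}⁺ = {Category, City, CustomerID, PostalCode, Qty, SupplierID, UnitPrice} covers every attribute.
{SupplierID, UnitPrice} is a candidate key since {SupplierID, UnitPrice}⁺ = {Category, City, CustomerID, PostalCode, Qty, SupplierID, UnitPrice} covers every attribute.
{Category, Qty, UnitPrice} is a candidate key since {Category, Qty, UnitPrice}⁺ = {Category, City, CustomerID, PostalCode, Qty, SupplierID, UnitPrice} covers every attribute.
No proper subset of any of these is a key, and no other minimal superkey exists.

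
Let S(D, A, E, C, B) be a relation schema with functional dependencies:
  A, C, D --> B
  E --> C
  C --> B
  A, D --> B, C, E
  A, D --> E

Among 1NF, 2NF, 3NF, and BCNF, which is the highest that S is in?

Candidate key: {A, D}. Prime attributes: {A, D}.
E --> C: {E}⁺ = {B, C, E}, which is not all of the attributes, so the left side is not a superkey — BCNF is violated.
Because {C} is non-prime and the left side of E --> C is not a superkey, the relation is not in 3NF.
No proper subset of a key has a non-prime attribute in its closure, so there is no partial dependency; 2NF holds.

2NF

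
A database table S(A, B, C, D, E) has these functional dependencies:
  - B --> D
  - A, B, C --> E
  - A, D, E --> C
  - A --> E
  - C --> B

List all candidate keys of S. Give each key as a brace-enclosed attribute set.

{A, B}, {A, C}, {A, D}

Attributes never on any right-hand side: {A} — every candidate key must contain it.
{A, B} is a candidate key since {A, B}⁺ = {A, B, C, D, E} covers every attribute.
{A, C} is a candidate key since {A, C}⁺ = {A, B, C, D, E} covers every attribute.
{A, D} is a candidate key since {A, D}⁺ = {A, B, C, D, E} covers every attribute.
These are minimal and exhaustive — every other superkey contains one of them.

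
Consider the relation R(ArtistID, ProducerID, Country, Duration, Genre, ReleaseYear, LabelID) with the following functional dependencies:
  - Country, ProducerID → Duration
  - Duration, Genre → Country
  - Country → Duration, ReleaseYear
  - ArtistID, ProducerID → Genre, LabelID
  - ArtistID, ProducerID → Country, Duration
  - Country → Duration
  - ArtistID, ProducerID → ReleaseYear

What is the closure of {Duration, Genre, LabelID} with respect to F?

Start with {Duration, Genre, LabelID}.
Duration, Genre → Country applies; add {Country} → now {Country, Duration, Genre, LabelID}.
Country → Duration, ReleaseYear applies; add {ReleaseYear} → now {Country, Duration, Genre, LabelID, ReleaseYear}.
No further FD applies.

{Country, Duration, Genre, LabelID, ReleaseYear}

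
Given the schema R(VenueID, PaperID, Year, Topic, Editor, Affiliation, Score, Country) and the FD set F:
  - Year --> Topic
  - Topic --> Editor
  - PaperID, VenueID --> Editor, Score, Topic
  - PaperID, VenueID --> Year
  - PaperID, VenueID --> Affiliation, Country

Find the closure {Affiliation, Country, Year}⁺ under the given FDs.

Start with {Affiliation, Country, Year}.
Year --> Topic applies; add {Topic} → now {Affiliation, Country, Topic, Year}.
Topic --> Editor applies; add {Editor} → now {Affiliation, Country, Editor, Topic, Year}.
No further FD applies.

{Affiliation, Country, Editor, Topic, Year}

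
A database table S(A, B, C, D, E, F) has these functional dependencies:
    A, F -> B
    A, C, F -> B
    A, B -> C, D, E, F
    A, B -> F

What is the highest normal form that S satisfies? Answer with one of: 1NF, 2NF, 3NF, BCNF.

BCNF

Candidate keys: {A, B}, {A, F}. Prime attributes: {A, B, F}.
Every FD has a superkey on the left, so the relation is in BCNF.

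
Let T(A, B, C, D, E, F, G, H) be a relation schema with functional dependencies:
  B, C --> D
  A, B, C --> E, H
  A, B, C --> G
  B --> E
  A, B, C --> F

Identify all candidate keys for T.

{A, B, C} never appear on the right of any FD, so every key must include all of them.
{A, B, C}⁺ = {A, B, C, D, E, F, G, H}, which is every attribute, so {A, B, C} is a candidate key.
No smaller or unrelated set reaches every attribute, so there are no other keys.

{A, B, C}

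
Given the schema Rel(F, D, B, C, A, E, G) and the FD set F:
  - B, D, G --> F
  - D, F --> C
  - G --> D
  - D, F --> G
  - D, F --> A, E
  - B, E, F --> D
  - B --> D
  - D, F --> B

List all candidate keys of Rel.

{B, F}, {B, G}, {D, F}, {F, G}

{B, F}⁺ = {A, B, C, D, E, F, G} — all of the relation — so {B, F} is a candidate key.
{B, G}⁺ = {A, B, C, D, E, F, G} — all of the relation — so {B, G} is a candidate key.
{D, F}⁺ = {A, B, C, D, E, F, G} — all of the relation — so {D, F} is a candidate key.
{F, G}⁺ = {A, B, C, D, E, F, G} — all of the relation — so {F, G} is a candidate key.
No proper subset of any of these is a key, and no other minimal superkey exists.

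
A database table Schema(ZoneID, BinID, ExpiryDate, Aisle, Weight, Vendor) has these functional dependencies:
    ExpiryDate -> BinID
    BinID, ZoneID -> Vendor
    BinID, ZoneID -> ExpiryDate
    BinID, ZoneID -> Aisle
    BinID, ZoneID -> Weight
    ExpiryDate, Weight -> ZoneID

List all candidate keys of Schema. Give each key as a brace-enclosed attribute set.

{BinID, ZoneID}, {ExpiryDate, Weight}, {ExpiryDate, ZoneID}

Closure of {BinID, ZoneID} is {Aisle, BinID, ExpiryDate, Vendor, Weight, ZoneID}, the whole schema; {BinID, ZoneID} is a candidate key.
Closure of {ExpiryDate, Weight} is {Aisle, BinID, ExpiryDate, Vendor, Weight, ZoneID}, the whole schema; {ExpiryDate, Weight} is a candidate key.
Closure of {ExpiryDate, ZoneID} is {Aisle, BinID, ExpiryDate, Vendor, Weight, ZoneID}, the whole schema; {ExpiryDate, ZoneID} is a candidate key.
Any other superkey properly contains one of these, so there are no further candidate keys.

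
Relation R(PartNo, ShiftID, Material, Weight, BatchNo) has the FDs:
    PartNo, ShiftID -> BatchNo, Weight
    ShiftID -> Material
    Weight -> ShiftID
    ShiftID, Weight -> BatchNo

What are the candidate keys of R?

Attributes never on any right-hand side: {PartNo} — every candidate key must contain it.
Closure of {PartNo, ShiftID} is {BatchNo, Material, PartNo, ShiftID, Weight}, the whole schema; {PartNo, ShiftID} is a candidate key.
Closure of {PartNo, Weight} is {BatchNo, Material, PartNo, ShiftID, Weight}, the whole schema; {PartNo, Weight} is a candidate key.
No proper subset of any of these is a key, and no other minimal superkey exists.

{PartNo, ShiftID}, {PartNo, Weight}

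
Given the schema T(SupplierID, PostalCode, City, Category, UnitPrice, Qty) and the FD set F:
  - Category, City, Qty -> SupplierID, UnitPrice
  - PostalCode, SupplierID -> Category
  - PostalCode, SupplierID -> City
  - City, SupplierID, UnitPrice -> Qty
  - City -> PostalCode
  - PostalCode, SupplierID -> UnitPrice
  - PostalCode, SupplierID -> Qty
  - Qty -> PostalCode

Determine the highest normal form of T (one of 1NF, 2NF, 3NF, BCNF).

Candidate keys: {Category, City, Qty}, {City, SupplierID}, {PostalCode, SupplierID}, {Qty, SupplierID}. Prime attributes: {Category, City, PostalCode, Qty, SupplierID}.
City -> PostalCode: {City}⁺ = {City, PostalCode}, which is not all of the attributes, so the left side is not a superkey — BCNF is violated.
Since {PostalCode} ⊆ prime attributes and every other non-superkey FD also has a prime right side, the schema is in 3NF.

3NF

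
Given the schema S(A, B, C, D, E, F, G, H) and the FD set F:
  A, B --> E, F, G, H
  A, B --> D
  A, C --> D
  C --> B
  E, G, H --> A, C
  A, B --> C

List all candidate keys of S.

Closure of {A, B} is {A, B, C, D, E, F, G, H}, the whole schema; {A, B} is a candidate key.
Closure of {A, C} is {A, B, C, D, E, F, G, H}, the whole schema; {A, C} is a candidate key.
Closure of {E, G, H} is {A, B, C, D, E, F, G, H}, the whole schema; {E, G, H} is a candidate key.
These are minimal and exhaustive — every other superkey contains one of them.

{A, B}, {A, C}, {E, G, H}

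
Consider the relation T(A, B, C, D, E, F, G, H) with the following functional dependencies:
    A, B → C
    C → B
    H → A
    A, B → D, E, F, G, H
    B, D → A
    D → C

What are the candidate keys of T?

{D} is a candidate key since {D}⁺ = {A, B, C, D, E, F, G, H} covers every attribute.
{A, B} is a candidate key since {A, B}⁺ = {A, B, C, D, E, F, G, H} covers every attribute.
{A, C} is a candidate key since {A, C}⁺ = {A, B, C, D, E, F, G, H} covers every attribute.
{B, H} is a candidate key since {B, H}⁺ = {A, B, C, D, E, F, G, H} covers every attribute.
{C, H} is a candidate key since {C, H}⁺ = {A, B, C, D, E, F, G, H} covers every attribute.
No proper subset of any of these is a key, and no other minimal superkey exists.

{A, B}, {A, C}, {B, H}, {C, H}, {D}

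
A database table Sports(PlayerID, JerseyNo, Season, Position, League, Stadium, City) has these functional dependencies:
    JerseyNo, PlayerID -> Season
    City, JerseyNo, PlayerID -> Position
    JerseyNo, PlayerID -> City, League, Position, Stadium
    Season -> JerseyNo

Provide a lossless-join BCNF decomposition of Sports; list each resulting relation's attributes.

{City, League, PlayerID, Position, Season, Stadium}; {JerseyNo, Season}

Candidate keys of the original relation: {JerseyNo, PlayerID}, {PlayerID, Season}.
{City, JerseyNo, League, PlayerID, Position, Season, Stadium}: {Season} determines {JerseyNo, Season} here but is not a superkey — split on Season -> JerseyNo, giving {JerseyNo, Season} and {City, League, PlayerID, Position, Season, Stadium}.
{JerseyNo, Season} has no BCNF violation.
{City, League, PlayerID, Position, Season, Stadium} has no BCNF violation.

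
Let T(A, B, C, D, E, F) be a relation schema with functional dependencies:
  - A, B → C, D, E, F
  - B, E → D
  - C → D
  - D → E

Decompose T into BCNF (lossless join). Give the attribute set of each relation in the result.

{A, B, C, F}; {B, D}; {C, E}; {D, E}

Candidate key of the original relation: {A, B}.
Within {A, B, C, D, E, F}: {B, E}⁺ ∩ {A, B, C, D, E, F} = {B, D, E}, not the whole set, so B, E → D violates BCNF; decompose into {B, D, E} and {A, B, C, E, F}.
Within {B, D, E}: {D}⁺ ∩ {B, D, E} = {D, E}, not the whole set, so D → E violates BCNF; decompose into {D, E} and {B, D}.
{D, E} has no BCNF violation.
{B, D} has no BCNF violation.
Within {A, B, C, E, F}: {C}⁺ ∩ {A, B, C, E, F} = {C, E}, not the whole set, so C → E violates BCNF; decompose into {C, E} and {A, B, C, F}.
{C, E} has no BCNF violation.
{A, B, C, F} has no BCNF violation.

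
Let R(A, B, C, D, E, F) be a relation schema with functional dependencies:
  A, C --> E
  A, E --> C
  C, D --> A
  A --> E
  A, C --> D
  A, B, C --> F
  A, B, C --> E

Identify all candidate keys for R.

{A, B}, {B, C, D}

No FD produces {B}, so it must be in every candidate key.
{A, B}⁺ = {A, B, C, D, E, F} — all of the relation — so {A, B} is a candidate key.
{B, C, D}⁺ = {A, B, C, D, E, F} — all of the relation — so {B, C, D} is a candidate key.
No proper subset of any of these is a key, and no other minimal superkey exists.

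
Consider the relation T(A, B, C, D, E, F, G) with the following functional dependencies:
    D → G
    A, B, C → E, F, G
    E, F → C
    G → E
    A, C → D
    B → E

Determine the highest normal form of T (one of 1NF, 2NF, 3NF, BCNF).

1NF

Candidate keys: {A, B, C}, {A, B, F}. Prime attributes: {A, B, C, F}.
For D → G we have {D}⁺ = {D, E, G}; {D} is not a superkey, so BCNF fails.
Because {G} is non-prime and the left side of D → G is not a superkey, the relation is not in 3NF.
The proper key subset {B} of {A, B, C} determines non-prime {E}, so the relation is not even in 2NF.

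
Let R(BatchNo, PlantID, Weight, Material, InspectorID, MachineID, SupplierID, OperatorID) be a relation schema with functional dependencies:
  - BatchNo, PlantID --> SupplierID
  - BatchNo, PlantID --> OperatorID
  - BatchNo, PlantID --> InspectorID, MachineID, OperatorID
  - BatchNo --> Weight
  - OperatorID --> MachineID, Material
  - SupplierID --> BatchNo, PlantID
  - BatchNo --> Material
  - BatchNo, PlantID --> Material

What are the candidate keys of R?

Closure of {SupplierID} is {BatchNo, InspectorID, MachineID, Material, OperatorID, PlantID, SupplierID, Weight}, the whole schema; {SupplierID} is a candidate key.
Closure of {BatchNo, PlantID} is {BatchNo, InspectorID, MachineID, Material, OperatorID, PlantID, SupplierID, Weight}, the whole schema; {BatchNo, PlantID} is a candidate key.
These are minimal and exhaustive — every other superkey contains one of them.

{BatchNo, PlantID}, {SupplierID}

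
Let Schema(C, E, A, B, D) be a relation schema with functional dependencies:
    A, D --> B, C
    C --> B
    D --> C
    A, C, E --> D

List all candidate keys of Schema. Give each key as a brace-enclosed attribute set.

Attributes never on any right-hand side: {A, E} — every candidate key must contain all of them.
Closure of {A, C, E} is {A, B, C, D, E}, the whole schema; {A, C, E} is a candidate key.
Closure of {A, D, E} is {A, B, C, D, E}, the whole schema; {A, D, E} is a candidate key.
These are minimal and exhaustive — every other superkey contains one of them.

{A, C, E}, {A, D, E}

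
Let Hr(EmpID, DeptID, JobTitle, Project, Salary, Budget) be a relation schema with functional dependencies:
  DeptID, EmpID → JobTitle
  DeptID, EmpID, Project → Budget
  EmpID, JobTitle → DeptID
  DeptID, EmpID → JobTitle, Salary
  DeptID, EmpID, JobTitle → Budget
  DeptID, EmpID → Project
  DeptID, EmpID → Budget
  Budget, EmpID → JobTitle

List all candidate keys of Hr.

{Budget, EmpID}, {DeptID, EmpID}, {EmpID, JobTitle}

No FD produces {EmpID}, so it must be in every candidate key.
{Budget, EmpID}⁺ = {Budget, DeptID, EmpID, JobTitle, Project, Salary} — all of the relation — so {Budget, EmpID} is a candidate key.
{DeptID, EmpID}⁺ = {Budget, DeptID, EmpID, JobTitle, Project, Salary} — all of the relation — so {DeptID, EmpID} is a candidate key.
{EmpID, JobTitle}⁺ = {Budget, DeptID, EmpID, JobTitle, Project, Salary} — all of the relation — so {EmpID, JobTitle} is a candidate key.
These are minimal and exhaustive — every other superkey contains one of them.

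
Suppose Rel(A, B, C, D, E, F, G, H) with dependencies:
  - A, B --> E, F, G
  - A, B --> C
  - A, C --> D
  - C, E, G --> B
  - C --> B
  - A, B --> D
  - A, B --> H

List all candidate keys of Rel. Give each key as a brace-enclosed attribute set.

{A, B}, {A, C}

Attributes never on any right-hand side: {A} — every candidate key must contain it.
{A, B}⁺ = {A, B, C, D, E, F, G, H}, which is every attribute, so {A, B} is a candidate key.
{A, C}⁺ = {A, B, C, D, E, F, G, H}, which is every attribute, so {A, C} is a candidate key.
No proper subset of any of these is a key, and no other minimal superkey exists.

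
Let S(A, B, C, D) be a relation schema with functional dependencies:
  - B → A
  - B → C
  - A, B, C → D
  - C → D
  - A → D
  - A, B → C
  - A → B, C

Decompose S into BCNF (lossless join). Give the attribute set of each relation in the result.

Candidate keys of the original relation: {A}, {B}.
In {A, B, C, D}, {C} is not a superkey ({C}⁺ restricted to this set is {C, D}), so split on C → D into {C, D} and {A, B, C}.
{C, D}: every determinant is a superkey — BCNF.
{A, B, C}: every determinant is a superkey — BCNF.

{A, B, C}; {C, D}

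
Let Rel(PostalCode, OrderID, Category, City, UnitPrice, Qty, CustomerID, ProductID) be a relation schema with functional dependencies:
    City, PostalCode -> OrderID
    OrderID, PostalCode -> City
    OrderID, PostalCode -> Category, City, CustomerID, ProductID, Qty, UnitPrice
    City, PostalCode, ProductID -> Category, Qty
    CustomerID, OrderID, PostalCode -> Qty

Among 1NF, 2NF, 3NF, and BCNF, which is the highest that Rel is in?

BCNF

Candidate keys: {City, PostalCode}, {OrderID, PostalCode}. Prime attributes: {City, OrderID, PostalCode}.
Every FD has a superkey on the left, so the relation is in BCNF.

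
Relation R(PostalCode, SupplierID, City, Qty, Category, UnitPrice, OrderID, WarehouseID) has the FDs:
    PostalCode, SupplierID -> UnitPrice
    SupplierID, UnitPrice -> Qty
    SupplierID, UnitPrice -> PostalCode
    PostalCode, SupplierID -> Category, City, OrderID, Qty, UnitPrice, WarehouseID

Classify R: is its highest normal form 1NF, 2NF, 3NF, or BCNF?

BCNF

Candidate keys: {PostalCode, SupplierID}, {SupplierID, UnitPrice}. Prime attributes: {PostalCode, SupplierID, UnitPrice}.
The left-hand side of every FD is a superkey, so BCNF is satisfied.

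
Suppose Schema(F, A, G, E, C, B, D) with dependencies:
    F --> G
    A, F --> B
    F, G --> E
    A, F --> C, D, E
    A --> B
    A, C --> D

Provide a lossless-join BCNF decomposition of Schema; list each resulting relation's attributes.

{A, B}; {A, C, D}; {A, C, F}; {E, F, G}

Candidate key of the original relation: {A, F}.
{A, B, C, D, E, F, G}: {F} determines {E, F, G} here but is not a superkey — split on F --> E, G, giving {E, F, G} and {A, B, C, D, F}.
{E, F, G}: every determinant is a superkey — BCNF.
{A, B, C, D, F}: {A} determines {A, B} here but is not a superkey — split on A --> B, giving {A, B} and {A, C, D, F}.
{A, B}: every determinant is a superkey — BCNF.
{A, C, D, F}: {A, C} determines {A, C, D} here but is not a superkey — split on A, C --> D, giving {A, C, D} and {A, C, F}.
{A, C, D}: every determinant is a superkey — BCNF.
{A, C, F}: every determinant is a superkey — BCNF.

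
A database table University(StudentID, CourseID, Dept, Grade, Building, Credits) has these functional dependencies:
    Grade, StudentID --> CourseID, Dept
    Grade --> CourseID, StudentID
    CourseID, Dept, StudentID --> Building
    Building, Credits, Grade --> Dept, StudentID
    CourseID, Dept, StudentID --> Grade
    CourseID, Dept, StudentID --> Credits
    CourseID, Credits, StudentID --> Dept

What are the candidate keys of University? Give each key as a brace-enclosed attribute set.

{Grade}⁺ = {Building, CourseID, Credits, Dept, Grade, StudentID}, which is every attribute, so {Grade} is a candidate key.
{CourseID, Credits, StudentID}⁺ = {Building, CourseID, Credits, Dept, Grade, StudentID}, which is every attribute, so {CourseID, Credits, StudentID} is a candidate key.
{CourseID, Dept, StudentID}⁺ = {Building, CourseID, Credits, Dept, Grade, StudentID}, which is every attribute, so {CourseID, Dept, StudentID} is a candidate key.
These are minimal and exhaustive — every other superkey contains one of them.

{CourseID, Credits, StudentID}, {CourseID, Dept, StudentID}, {Grade}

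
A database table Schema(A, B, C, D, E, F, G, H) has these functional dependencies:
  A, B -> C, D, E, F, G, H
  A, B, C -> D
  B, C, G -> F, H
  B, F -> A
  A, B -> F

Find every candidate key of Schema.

{A, B}, {B, C, G}, {B, F}

Attributes never on any right-hand side: {B} — every candidate key must contain it.
{A, B}⁺ = {A, B, C, D, E, F, G, H} — all of the relation — so {A, B} is a candidate key.
{B, F}⁺ = {A, B, C, D, E, F, G, H} — all of the relation — so {B, F} is a candidate key.
{B, C, G}⁺ = {A, B, C, D, E, F, G, H} — all of the relation — so {B, C, G} is a candidate key.
Any other superkey properly contains one of these, so there are no further candidate keys.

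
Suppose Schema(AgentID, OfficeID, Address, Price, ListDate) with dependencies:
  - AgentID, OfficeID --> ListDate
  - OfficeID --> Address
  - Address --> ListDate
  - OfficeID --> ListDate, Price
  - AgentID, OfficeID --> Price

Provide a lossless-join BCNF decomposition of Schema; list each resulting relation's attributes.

Candidate key of the original relation: {AgentID, OfficeID}.
In {Address, AgentID, ListDate, OfficeID, Price}, {OfficeID} is not a superkey ({OfficeID}⁺ restricted to this set is {Address, ListDate, OfficeID, Price}), so split on OfficeID --> Address, ListDate, Price into {Address, ListDate, OfficeID, Price} and {AgentID, OfficeID}.
In {Address, ListDate, OfficeID, Price}, {Address} is not a superkey ({Address}⁺ restricted to this set is {Address, ListDate}), so split on Address --> ListDate into {Address, ListDate} and {Address, OfficeID, Price}.
{Address, ListDate} has no BCNF violation.
{Address, OfficeID, Price} has no BCNF violation.
{AgentID, OfficeID} has no BCNF violation.

{Address, ListDate}; {Address, OfficeID, Price}; {AgentID, OfficeID}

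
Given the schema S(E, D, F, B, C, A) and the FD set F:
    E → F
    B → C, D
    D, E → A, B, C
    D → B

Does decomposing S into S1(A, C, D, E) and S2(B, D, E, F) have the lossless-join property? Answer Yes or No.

S1 ∩ S2 = {D, E}; its closure under F is {A, B, C, D, E, F}.
Since S1 ⊆ {A, B, C, D, E, F}, the intersection is a superkey of S1; the decomposition is lossless.

Yes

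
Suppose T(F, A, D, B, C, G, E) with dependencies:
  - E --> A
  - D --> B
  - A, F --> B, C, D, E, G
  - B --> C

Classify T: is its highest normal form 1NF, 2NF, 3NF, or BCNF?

2NF

Candidate keys: {A, F}, {E, F}. Prime attributes: {A, E, F}.
For E --> A we have {E}⁺ = {A, E}; {E} is not a superkey, so BCNF fails.
D --> B has non-prime {B} on the right and a non-superkey on the left, so 3NF fails.
No non-prime attribute depends on a proper subset of any candidate key, so 2NF holds.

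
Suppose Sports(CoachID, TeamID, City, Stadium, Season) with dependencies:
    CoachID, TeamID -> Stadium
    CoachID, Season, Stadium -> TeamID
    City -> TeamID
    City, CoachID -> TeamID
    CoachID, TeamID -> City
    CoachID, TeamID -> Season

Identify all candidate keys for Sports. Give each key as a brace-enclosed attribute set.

{City, CoachID}, {CoachID, Season, Stadium}, {CoachID, TeamID}

Attributes never on any right-hand side: {CoachID} — every candidate key must contain it.
{City, CoachID} is a candidate key since {City, CoachID}⁺ = {City, CoachID, Season, Stadium, TeamID} covers every attribute.
{CoachID, TeamID} is a candidate key since {CoachID, TeamID}⁺ = {City, CoachID, Season, Stadium, TeamID} covers every attribute.
{CoachID, Season, Stadium} is a candidate key since {CoachID, Season, Stadium}⁺ = {City, CoachID, Season, Stadium, TeamID} covers every attribute.
Any other superkey properly contains one of these, so there are no further candidate keys.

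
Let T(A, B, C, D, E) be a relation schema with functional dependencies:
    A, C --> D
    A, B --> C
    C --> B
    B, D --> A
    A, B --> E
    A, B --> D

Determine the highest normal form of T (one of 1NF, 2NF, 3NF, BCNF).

3NF

Candidate keys: {A, B}, {A, C}, {B, D}, {C, D}. Prime attributes: {A, B, C, D}.
C --> B: {C}⁺ = {B, C}, which is not all of the attributes, so the left side is not a superkey — BCNF is violated.
Since {B} ⊆ prime attributes and every other non-superkey FD also has a prime right side, the schema is in 3NF.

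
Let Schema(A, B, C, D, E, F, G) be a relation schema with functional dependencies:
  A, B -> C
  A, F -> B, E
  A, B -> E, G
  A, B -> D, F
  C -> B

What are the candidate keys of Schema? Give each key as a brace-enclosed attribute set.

{A, B}, {A, C}, {A, F}

Attributes never on any right-hand side: {A} — every candidate key must contain it.
{A, B}⁺ = {A, B, C, D, E, F, G} — all of the relation — so {A, B} is a candidate key.
{A, C}⁺ = {A, B, C, D, E, F, G} — all of the relation — so {A, C} is a candidate key.
{A, F}⁺ = {A, B, C, D, E, F, G} — all of the relation — so {A, F} is a candidate key.
Any other superkey properly contains one of these, so there are no further candidate keys.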